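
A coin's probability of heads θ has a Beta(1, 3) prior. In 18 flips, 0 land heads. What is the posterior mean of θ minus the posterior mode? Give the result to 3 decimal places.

0.045

Posterior: Beta(1+0, 3+18) = Beta(1, 21).
Since α = 1 ≤ 1 and β > 1, the Beta density is monotone decreasing on [0,1]; the mode is at 0.
Mean = 1/(1+21) = 0.045.
Difference = 0.045 − 0.000 = 0.045.
Mean > mode: the posterior has a right tail.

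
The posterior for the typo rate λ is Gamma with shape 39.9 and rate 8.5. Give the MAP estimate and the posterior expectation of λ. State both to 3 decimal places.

MAP = 4.576; posterior mean = 4.694

Mode = (α−1)/β = 38.9/8.5 = 4.576.
Mean = α/β = 39.9/8.5 = 4.694.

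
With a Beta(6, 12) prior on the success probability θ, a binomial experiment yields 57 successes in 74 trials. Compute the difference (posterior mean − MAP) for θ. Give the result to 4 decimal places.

Posterior: Beta(6+57, 12+17) = Beta(63, 29).
Mode = (63−1)/(63+29−2) = 62/90 = 0.6889.
Mean = 63/(63+29) = 63/92 = 0.6848.
Difference = 0.6848 − 0.6889 = -0.0041.

-0.0041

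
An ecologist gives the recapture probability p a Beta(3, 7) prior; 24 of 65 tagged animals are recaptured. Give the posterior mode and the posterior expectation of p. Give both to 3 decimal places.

Posterior: Beta(3+24, 7+41) = Beta(27, 48).
Mode = (27−1)/(27+48−2) = 26/73 = 0.356.
Mean = 27/(27+48) = 27/75 = 0.360.

MAP: 0.356. Posterior mean: 0.360.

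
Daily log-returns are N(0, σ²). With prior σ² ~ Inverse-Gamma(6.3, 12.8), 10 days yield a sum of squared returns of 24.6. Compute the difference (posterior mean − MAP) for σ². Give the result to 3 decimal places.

Posterior: Inverse-Gamma(shape = 6.3+10/2 = 11.3, scale = 12.8+24.6/2 = 25.1).
Mode = β/(α+1) = 25.1/12.3 = 2.041.
Mean = β/(α−1) = 25.1/10.3 = 2.437.
Difference = 2.437 − 2.041 = 0.396.

0.396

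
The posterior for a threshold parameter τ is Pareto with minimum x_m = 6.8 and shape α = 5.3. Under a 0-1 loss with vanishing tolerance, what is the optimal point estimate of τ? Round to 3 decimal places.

6.800

The Pareto density is strictly decreasing on [x_m, ∞), so the mode is x_m = 6.800.
Mean = α·x_m/(α−1) = 5.3·6.8/4.3 = 8.381.
This is the posterior mode — the MAP estimate.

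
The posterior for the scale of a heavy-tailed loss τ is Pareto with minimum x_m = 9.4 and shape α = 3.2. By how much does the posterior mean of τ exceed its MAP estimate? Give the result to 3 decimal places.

The Pareto density is strictly decreasing on [x_m, ∞), so the mode is x_m = 9.400.
Mean = α·x_m/(α−1) = 3.2·9.4/2.2 = 13.673.
Difference = 13.673 − 9.400 = 4.273.

4.273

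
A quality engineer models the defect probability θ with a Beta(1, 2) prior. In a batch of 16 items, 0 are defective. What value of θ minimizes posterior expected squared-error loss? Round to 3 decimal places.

0.053

Posterior: Beta(1+0, 2+16) = Beta(1, 18).
Since α = 1 ≤ 1 and β > 1, the Beta density is monotone decreasing on [0,1]; the mode is at 0.
Mean = 1/(1+18) = 0.053.
Squared-error loss ⇒ the optimal estimator is the posterior mean.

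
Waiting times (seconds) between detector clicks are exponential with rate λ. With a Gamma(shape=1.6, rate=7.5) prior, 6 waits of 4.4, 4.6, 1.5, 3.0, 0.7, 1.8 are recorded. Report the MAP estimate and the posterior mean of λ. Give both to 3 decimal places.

λ_MAP = 0.281, E[λ|data] = 0.323

Σ times = 16.0. Posterior: Gamma(shape = 1.6+6 = 7.6, rate = 7.5+16.0 = 23.5).
Mode = (α−1)/β = 6.6/23.5 = 0.281.
Mean = α/β = 7.6/23.5 = 0.323.
Mean > mode: the posterior has a right tail.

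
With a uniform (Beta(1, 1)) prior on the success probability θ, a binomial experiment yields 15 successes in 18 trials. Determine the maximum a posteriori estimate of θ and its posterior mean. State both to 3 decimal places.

Posterior: Beta(1+15, 1+3) = Beta(16, 4).
Mode = (16−1)/(16+4−2) = 15/18 = 0.833.
With a flat prior the MAP equals the MLE, 15/18.
Mean = 16/(16+4) = 16/20 = 0.800.

maximum a posteriori estimate = 0.833, posterior mean = 0.800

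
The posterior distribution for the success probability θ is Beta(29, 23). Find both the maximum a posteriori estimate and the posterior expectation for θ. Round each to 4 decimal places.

Mode = (29−1)/(29+23−2) = 28/50 = 0.5600.
Mean = 29/(29+23) = 29/52 = 0.5577.

MAP = 0.5600; posterior mean = 0.5577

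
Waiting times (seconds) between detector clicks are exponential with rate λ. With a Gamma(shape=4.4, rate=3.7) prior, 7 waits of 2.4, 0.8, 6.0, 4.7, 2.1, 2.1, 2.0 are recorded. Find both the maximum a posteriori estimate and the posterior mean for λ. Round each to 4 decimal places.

Σ times = 20.1. Posterior: Gamma(shape = 4.4+7 = 11.4, rate = 3.7+20.1 = 23.8).
Mode = (α−1)/β = 10.4/23.8 = 0.4370.
Mean = α/β = 11.4/23.8 = 0.4790.
The mean is pulled above the mode by the posterior's right skew.

MAP = 0.4370, posterior mean = 0.4790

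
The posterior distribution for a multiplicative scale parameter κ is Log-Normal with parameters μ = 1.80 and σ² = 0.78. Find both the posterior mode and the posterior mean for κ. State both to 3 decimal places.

Mode = exp(μ − σ²) = exp(1.02) = 2.773.
Mean = exp(μ + σ²/2) = exp(2.190) = 8.935.

MAP: 2.773. Posterior mean: 8.935.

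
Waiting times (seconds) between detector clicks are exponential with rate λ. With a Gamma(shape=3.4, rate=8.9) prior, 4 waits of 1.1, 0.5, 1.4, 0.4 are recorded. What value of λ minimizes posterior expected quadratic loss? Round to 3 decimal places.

0.602

Σ times = 3.4. Posterior: Gamma(shape = 3.4+4 = 7.4, rate = 8.9+3.4 = 12.3).
Mode = (α−1)/β = 6.4/12.3 = 0.520.
Mean = α/β = 7.4/12.3 = 0.602.
Quadratic loss ⇒ the optimal estimator is the posterior mean.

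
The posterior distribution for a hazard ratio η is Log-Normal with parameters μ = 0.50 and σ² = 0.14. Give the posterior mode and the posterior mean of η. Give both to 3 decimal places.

posterior mode = 1.433, posterior mean = 1.768

Mode = exp(μ − σ²) = exp(0.36) = 1.433.
Mean = exp(μ + σ²/2) = exp(0.570) = 1.768.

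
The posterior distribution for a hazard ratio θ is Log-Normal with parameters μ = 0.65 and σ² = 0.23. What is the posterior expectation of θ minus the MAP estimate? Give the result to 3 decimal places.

0.627

Mode = exp(μ − σ²) = exp(0.42) = 1.522.
Mean = exp(μ + σ²/2) = exp(0.765) = 2.149.
Difference = 2.149 − 1.522 = 0.627.
Mean > mode: the posterior has a right tail.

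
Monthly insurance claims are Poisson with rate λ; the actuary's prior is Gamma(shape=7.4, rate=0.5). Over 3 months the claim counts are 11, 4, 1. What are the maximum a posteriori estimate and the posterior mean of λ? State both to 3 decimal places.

Σ counts = 16. Posterior: Gamma(shape = 7.4+16 = 23.4, rate = 0.5+3 = 3.5).
Mode = (α−1)/β = 22.4/3.5 = 6.400.
Mean = α/β = 23.4/3.5 = 6.686.
Mean > mode: the posterior has a right tail.

MAP = 6.400, posterior mean = 6.686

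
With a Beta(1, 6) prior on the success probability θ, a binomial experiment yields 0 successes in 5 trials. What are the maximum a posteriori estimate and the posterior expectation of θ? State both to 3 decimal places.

Posterior: Beta(1+0, 6+5) = Beta(1, 11).
Since α = 1 ≤ 1 and β > 1, the Beta density is monotone decreasing on [0,1]; the mode is at 0.
Mean = 1/(1+11) = 0.083.

MAP = 0.000; posterior mean = 0.083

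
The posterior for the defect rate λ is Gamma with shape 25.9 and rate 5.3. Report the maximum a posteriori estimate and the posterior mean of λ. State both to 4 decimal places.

Mode = (α−1)/β = 24.9/5.3 = 4.6981.
Mean = α/β = 25.9/5.3 = 4.8868.

MAP = 4.6981; posterior mean = 4.8868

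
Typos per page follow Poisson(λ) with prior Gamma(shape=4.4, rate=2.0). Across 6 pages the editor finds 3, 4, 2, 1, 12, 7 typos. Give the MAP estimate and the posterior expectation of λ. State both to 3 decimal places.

MAP: 4.050. Posterior mean: 4.175.

Σ counts = 29. Posterior: Gamma(shape = 4.4+29 = 33.4, rate = 2.0+6 = 8.0).
Mode = (α−1)/β = 32.4/8.0 = 4.050.
Mean = α/β = 33.4/8.0 = 4.175.
Right-skewed posterior ⇒ mode < mean.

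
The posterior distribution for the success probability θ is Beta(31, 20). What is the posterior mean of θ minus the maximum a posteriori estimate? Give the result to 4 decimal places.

-0.0044

Mode = (31−1)/(31+20−2) = 30/49 = 0.6122.
Mean = 31/(31+20) = 31/51 = 0.6078.
Difference = 0.6078 − 0.6122 = -0.0044.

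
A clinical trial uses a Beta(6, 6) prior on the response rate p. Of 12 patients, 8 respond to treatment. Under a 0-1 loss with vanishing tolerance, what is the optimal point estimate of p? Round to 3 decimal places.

Posterior: Beta(6+8, 6+4) = Beta(14, 10).
Mode = (14−1)/(14+10−2) = 13/22 = 0.591.
Mean = 14/(14+10) = 14/24 = 0.583.
This is the posterior mode — the MAP estimate.

0.591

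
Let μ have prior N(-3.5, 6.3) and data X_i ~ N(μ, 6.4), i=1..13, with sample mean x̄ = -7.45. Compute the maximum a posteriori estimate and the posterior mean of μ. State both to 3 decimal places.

Posterior for μ is Normal. Precision-weighted mean: (1/6.3·-3.5 + 13/6.4·-7.45) / (1/6.3 + 13/6.4) = -7.164.
A Normal posterior is symmetric, so mode = mean.

μ_MAP = -7.164, E[μ|data] = -7.164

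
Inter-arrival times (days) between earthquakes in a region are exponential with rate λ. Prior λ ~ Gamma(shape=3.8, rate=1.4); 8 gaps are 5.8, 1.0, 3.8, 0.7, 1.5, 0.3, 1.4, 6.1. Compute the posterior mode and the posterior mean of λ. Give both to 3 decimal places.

Σ times = 20.6. Posterior: Gamma(shape = 3.8+8 = 11.8, rate = 1.4+20.6 = 22.0).
Mode = (α−1)/β = 10.8/22.0 = 0.491.
Mean = α/β = 11.8/22.0 = 0.536.

MAP = 0.491; posterior mean = 0.536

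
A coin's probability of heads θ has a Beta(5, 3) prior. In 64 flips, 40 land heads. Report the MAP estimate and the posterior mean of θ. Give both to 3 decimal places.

MAP estimate = 0.629, posterior mean = 0.625

Posterior: Beta(5+40, 3+24) = Beta(45, 27).
Mode = (45−1)/(45+27−2) = 44/70 = 0.629.
Mean = 45/(45+27) = 45/72 = 0.625.
The mean is pulled below the mode by the posterior's left skew.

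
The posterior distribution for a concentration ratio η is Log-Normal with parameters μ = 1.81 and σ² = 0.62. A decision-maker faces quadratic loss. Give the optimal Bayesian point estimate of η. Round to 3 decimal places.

Mode = exp(μ − σ²) = exp(1.19) = 3.287.
Mean = exp(μ + σ²/2) = exp(2.120) = 8.331.
Quadratic loss ⇒ the optimal estimator is the posterior mean.

8.331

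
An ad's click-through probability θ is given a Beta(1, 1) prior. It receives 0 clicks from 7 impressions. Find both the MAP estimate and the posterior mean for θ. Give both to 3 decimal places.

MAP = 0.000; posterior mean = 0.111

Posterior: Beta(1+0, 1+7) = Beta(1, 8).
Since α = 1 ≤ 1 and β > 1, the Beta density is monotone decreasing on [0,1]; the mode is at 0.
Mean = 1/(1+8) = 0.111.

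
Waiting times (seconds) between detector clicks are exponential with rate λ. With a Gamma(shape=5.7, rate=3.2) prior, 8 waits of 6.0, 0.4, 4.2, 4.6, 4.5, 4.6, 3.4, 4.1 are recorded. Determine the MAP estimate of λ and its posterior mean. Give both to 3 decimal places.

Σ times = 31.8. Posterior: Gamma(shape = 5.7+8 = 13.7, rate = 3.2+31.8 = 35.0).
Mode = (α−1)/β = 12.7/35.0 = 0.363.
Mean = α/β = 13.7/35.0 = 0.391.
The posterior is right-skewed, so the mean exceeds the mode.

MAP = 0.363; posterior mean = 0.391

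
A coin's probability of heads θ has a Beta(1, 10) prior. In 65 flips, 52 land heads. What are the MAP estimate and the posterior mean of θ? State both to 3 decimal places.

MAP: 0.703. Posterior mean: 0.697.

Posterior: Beta(1+52, 10+13) = Beta(53, 23).
Mode = (53−1)/(53+23−2) = 52/74 = 0.703.
Mean = 53/(53+23) = 53/76 = 0.697.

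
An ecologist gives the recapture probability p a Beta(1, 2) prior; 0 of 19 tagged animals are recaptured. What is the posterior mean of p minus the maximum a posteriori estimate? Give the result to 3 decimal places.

0.045

Posterior: Beta(1+0, 2+19) = Beta(1, 21).
Since α = 1 ≤ 1 and β > 1, the Beta density is monotone decreasing on [0,1]; the mode is at 0.
Mean = 1/(1+21) = 0.045.
Difference = 0.045 − 0.000 = 0.045.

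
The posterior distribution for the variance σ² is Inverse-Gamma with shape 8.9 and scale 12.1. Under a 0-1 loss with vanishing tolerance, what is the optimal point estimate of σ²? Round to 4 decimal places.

1.2222

Mode = β/(α+1) = 12.1/9.9 = 1.2222.
Mean = β/(α−1) = 12.1/7.9 = 1.5316.
This is the posterior mode — the MAP estimate.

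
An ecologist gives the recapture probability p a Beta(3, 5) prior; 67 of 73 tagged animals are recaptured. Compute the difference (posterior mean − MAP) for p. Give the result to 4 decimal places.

-0.0092

Posterior: Beta(3+67, 5+6) = Beta(70, 11).
Mode = (70−1)/(70+11−2) = 69/79 = 0.8734.
Mean = 70/(70+11) = 70/81 = 0.8642.
Difference = 0.8642 − 0.8734 = -0.0092.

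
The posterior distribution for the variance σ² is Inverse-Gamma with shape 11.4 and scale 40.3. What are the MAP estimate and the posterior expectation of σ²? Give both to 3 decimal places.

MAP estimate = 3.250, posterior expectation = 3.875

Mode = β/(α+1) = 40.3/12.4 = 3.250.
Mean = β/(α−1) = 40.3/10.4 = 3.875.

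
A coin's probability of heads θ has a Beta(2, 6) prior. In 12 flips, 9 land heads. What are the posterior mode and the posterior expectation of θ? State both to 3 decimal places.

MAP = 0.556; posterior mean = 0.550

Posterior: Beta(2+9, 6+3) = Beta(11, 9).
Mode = (11−1)/(11+9−2) = 10/18 = 0.556.
Mean = 11/(11+9) = 11/20 = 0.550.
Mode > mean: the posterior has a left tail.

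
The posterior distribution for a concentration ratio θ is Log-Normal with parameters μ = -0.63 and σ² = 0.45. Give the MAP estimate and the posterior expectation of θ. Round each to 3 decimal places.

Mode = exp(μ − σ²) = exp(-1.08) = 0.340.
Mean = exp(μ + σ²/2) = exp(-0.405) = 0.667.

θ_MAP = 0.340, E[θ|data] = 0.667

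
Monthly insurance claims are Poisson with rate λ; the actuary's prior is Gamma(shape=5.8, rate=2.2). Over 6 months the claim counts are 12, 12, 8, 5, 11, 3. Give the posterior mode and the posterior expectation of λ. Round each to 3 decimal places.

MAP: 6.805. Posterior mean: 6.927.

Σ counts = 51. Posterior: Gamma(shape = 5.8+51 = 56.8, rate = 2.2+6 = 8.2).
Mode = (α−1)/β = 55.8/8.2 = 6.805.
Mean = α/β = 56.8/8.2 = 6.927.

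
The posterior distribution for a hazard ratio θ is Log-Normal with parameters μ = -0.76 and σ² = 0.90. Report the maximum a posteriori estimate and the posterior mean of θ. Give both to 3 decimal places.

MAP: 0.190. Posterior mean: 0.733.

Mode = exp(μ − σ²) = exp(-1.66) = 0.190.
Mean = exp(μ + σ²/2) = exp(-0.310) = 0.733.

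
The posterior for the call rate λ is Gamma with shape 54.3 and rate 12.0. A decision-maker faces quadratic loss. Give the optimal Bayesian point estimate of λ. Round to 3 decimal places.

Mode = (α−1)/β = 53.3/12.0 = 4.442.
Mean = α/β = 54.3/12.0 = 4.525.
Quadratic loss ⇒ the optimal estimator is the posterior mean.

4.525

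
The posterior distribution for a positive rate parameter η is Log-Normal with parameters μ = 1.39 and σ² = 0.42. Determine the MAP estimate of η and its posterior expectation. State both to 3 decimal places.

MAP = 2.638, posterior mean = 4.953

Mode = exp(μ − σ²) = exp(0.97) = 2.638.
Mean = exp(μ + σ²/2) = exp(1.600) = 4.953.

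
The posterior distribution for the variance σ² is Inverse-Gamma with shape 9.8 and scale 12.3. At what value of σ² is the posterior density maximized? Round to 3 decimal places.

1.139

Mode = β/(α+1) = 12.3/10.8 = 1.139.
Mean = β/(α−1) = 12.3/8.8 = 1.398.
This is the posterior mode — the MAP estimate.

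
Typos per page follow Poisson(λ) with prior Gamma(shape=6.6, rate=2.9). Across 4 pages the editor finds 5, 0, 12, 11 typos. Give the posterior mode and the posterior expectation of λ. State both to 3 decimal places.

Σ counts = 28. Posterior: Gamma(shape = 6.6+28 = 34.6, rate = 2.9+4 = 6.9).
Mode = (α−1)/β = 33.6/6.9 = 4.870.
Mean = α/β = 34.6/6.9 = 5.014.

posterior mode = 4.870, posterior expectation = 5.014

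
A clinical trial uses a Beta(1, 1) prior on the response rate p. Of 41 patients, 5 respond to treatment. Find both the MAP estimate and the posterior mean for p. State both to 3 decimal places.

Posterior: Beta(1+5, 1+36) = Beta(6, 37).
Mode = (6−1)/(6+37−2) = 5/41 = 0.122.
With a flat prior the MAP equals the MLE, 5/41.
Mean = 6/(6+37) = 6/43 = 0.140.
Right-skewed posterior ⇒ mode < mean.

MAP = 0.122, posterior mean = 0.140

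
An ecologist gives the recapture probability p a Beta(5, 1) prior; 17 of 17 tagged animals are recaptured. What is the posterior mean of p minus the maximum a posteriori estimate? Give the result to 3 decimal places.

-0.043

Posterior: Beta(5+17, 1+0) = Beta(22, 1).
Since β = 1 ≤ 1 and α > 1, the Beta density is monotone increasing on [0,1]; the mode is at 1.
Mean = 22/(22+1) = 0.957.
Difference = 0.957 − 1.000 = -0.043.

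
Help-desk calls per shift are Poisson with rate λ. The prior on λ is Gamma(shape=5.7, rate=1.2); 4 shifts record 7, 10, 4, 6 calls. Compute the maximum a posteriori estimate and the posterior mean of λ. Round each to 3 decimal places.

MAP = 6.096; posterior mean = 6.288

Σ counts = 27. Posterior: Gamma(shape = 5.7+27 = 32.7, rate = 1.2+4 = 5.2).
Mode = (α−1)/β = 31.7/5.2 = 6.096.
Mean = α/β = 32.7/5.2 = 6.288.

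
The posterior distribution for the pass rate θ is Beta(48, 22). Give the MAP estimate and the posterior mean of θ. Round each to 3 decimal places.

MAP = 0.691, posterior mean = 0.686

Mode = (48−1)/(48+22−2) = 47/68 = 0.691.
Mean = 48/(48+22) = 48/70 = 0.686.
Mode > mean: the posterior has a left tail.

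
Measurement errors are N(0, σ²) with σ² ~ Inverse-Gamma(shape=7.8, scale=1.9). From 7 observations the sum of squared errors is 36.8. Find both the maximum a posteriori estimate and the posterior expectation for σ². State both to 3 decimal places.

Posterior: Inverse-Gamma(shape = 7.8+7/2 = 11.3, scale = 1.9+36.8/2 = 20.3).
Mode = β/(α+1) = 20.3/12.3 = 1.650.
Mean = β/(α−1) = 20.3/10.3 = 1.971.
The posterior is right-skewed, so the mean exceeds the mode.

σ²_MAP = 1.650, E[σ²|data] = 1.971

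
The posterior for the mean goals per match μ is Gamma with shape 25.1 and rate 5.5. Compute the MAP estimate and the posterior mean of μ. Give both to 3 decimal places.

MAP = 4.382; posterior mean = 4.564

Mode = (α−1)/β = 24.1/5.5 = 4.382.
Mean = α/β = 25.1/5.5 = 4.564.
The mean is pulled above the mode by the posterior's right skew.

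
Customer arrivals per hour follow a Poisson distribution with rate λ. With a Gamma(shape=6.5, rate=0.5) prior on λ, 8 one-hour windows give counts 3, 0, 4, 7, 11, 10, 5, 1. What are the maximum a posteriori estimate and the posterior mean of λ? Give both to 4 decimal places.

Σ counts = 41. Posterior: Gamma(shape = 6.5+41 = 47.5, rate = 0.5+8 = 8.5).
Mode = (α−1)/β = 46.5/8.5 = 5.4706.
Mean = α/β = 47.5/8.5 = 5.5882.
Mean > mode: the posterior has a right tail.

MAP = 5.4706; posterior mean = 5.5882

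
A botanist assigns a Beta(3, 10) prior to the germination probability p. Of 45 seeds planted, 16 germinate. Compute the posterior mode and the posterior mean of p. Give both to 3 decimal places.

Posterior: Beta(3+16, 10+29) = Beta(19, 39).
Mode = (19−1)/(19+39−2) = 18/56 = 0.321.
Mean = 19/(19+39) = 19/58 = 0.328.

MAP = 0.321; posterior mean = 0.328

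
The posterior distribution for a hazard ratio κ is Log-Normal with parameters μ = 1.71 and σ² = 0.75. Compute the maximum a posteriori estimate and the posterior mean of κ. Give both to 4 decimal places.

MAP: 2.6117. Posterior mean: 8.0446.

Mode = exp(μ − σ²) = exp(0.96) = 2.6117.
Mean = exp(μ + σ²/2) = exp(2.085) = 8.0446.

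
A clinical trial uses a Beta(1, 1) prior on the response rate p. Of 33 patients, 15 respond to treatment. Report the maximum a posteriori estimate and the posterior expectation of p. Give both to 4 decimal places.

MAP = 0.4545; posterior mean = 0.4571

Posterior: Beta(1+15, 1+18) = Beta(16, 19).
Mode = (16−1)/(16+19−2) = 15/33 = 0.4545.
With a flat prior the MAP equals the MLE, 15/33.
Mean = 16/(16+19) = 16/35 = 0.4571.
Right-skewed posterior ⇒ mode < mean.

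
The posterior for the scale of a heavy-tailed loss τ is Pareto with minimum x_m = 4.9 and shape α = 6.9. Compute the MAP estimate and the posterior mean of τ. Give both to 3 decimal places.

The Pareto density is strictly decreasing on [x_m, ∞), so the mode is x_m = 4.900.
Mean = α·x_m/(α−1) = 6.9·4.9/5.9 = 5.731.
Right-skewed posterior ⇒ mode < mean.

MAP estimate = 4.900, posterior mean = 5.731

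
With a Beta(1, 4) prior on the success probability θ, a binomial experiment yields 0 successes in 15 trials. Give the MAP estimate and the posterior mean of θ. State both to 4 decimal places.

MAP = 0.0000; posterior mean = 0.0500

Posterior: Beta(1+0, 4+15) = Beta(1, 19).
Since α = 1 ≤ 1 and β > 1, the Beta density is monotone decreasing on [0,1]; the mode is at 0.
Mean = 1/(1+19) = 0.0500.
The posterior is right-skewed, so the mean exceeds the mode.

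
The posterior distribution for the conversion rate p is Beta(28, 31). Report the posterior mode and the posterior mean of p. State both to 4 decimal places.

MAP: 0.4737. Posterior mean: 0.4746.

Mode = (28−1)/(28+31−2) = 27/57 = 0.4737.
Mean = 28/(28+31) = 28/59 = 0.4746.
The posterior is right-skewed, so the mean exceeds the mode.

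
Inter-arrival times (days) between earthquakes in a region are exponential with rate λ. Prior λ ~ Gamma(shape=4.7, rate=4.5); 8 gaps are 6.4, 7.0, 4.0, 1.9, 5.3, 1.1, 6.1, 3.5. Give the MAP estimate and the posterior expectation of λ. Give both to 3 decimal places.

MAP estimate = 0.294, posterior expectation = 0.319

Σ times = 35.3. Posterior: Gamma(shape = 4.7+8 = 12.7, rate = 4.5+35.3 = 39.8).
Mode = (α−1)/β = 11.7/39.8 = 0.294.
Mean = α/β = 12.7/39.8 = 0.319.
Right-skewed posterior ⇒ mode < mean.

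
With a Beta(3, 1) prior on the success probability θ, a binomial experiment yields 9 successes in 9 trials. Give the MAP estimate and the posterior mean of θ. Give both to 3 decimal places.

Posterior: Beta(3+9, 1+0) = Beta(12, 1).
Since β = 1 ≤ 1 and α > 1, the Beta density is monotone increasing on [0,1]; the mode is at 1.
Mean = 12/(12+1) = 0.923.

MAP = 1.000; posterior mean = 0.923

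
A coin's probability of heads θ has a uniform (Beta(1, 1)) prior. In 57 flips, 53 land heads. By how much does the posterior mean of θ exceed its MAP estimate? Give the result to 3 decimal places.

Posterior: Beta(1+53, 1+4) = Beta(54, 5).
Mode = (54−1)/(54+5−2) = 53/57 = 0.930.
Mean = 54/(54+5) = 54/59 = 0.915.
Difference = 0.915 − 0.930 = -0.015.

-0.015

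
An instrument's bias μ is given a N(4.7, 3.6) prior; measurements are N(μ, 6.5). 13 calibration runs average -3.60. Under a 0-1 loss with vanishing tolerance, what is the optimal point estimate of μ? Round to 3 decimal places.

-2.588

Posterior for μ is Normal. Precision-weighted mean: (1/3.6·4.7 + 13/6.5·-3.60) / (1/3.6 + 13/6.5) = -2.588.
A Normal posterior is symmetric, so mode = mean.
This is the posterior mode — the MAP estimate.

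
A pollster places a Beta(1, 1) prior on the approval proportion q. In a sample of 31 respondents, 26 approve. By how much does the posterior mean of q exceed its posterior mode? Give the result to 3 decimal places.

-0.021

Posterior: Beta(1+26, 1+5) = Beta(27, 6).
Mode = (27−1)/(27+6−2) = 26/31 = 0.839.
With a flat prior the MAP equals the MLE, 26/31.
Mean = 27/(27+6) = 27/33 = 0.818.
Difference = 0.818 − 0.839 = -0.021.
The mean is pulled below the mode by the posterior's left skew.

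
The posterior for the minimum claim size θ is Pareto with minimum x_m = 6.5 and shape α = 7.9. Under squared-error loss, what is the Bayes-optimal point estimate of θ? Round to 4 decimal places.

7.4420

The Pareto density is strictly decreasing on [x_m, ∞), so the mode is x_m = 6.5000.
Mean = α·x_m/(α−1) = 7.9·6.5/6.9 = 7.4420.
Squared-error loss ⇒ the optimal estimator is the posterior mean.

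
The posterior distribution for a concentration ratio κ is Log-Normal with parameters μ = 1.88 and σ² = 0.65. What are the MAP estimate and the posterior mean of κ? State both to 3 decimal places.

Mode = exp(μ − σ²) = exp(1.23) = 3.421.
Mean = exp(μ + σ²/2) = exp(2.205) = 9.070.

MAP: 3.421. Posterior mean: 9.070.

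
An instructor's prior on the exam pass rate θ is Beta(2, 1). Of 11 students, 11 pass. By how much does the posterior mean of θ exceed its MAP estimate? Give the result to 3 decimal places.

-0.071

Posterior: Beta(2+11, 1+0) = Beta(13, 1).
Since β = 1 ≤ 1 and α > 1, the Beta density is monotone increasing on [0,1]; the mode is at 1.
Mean = 13/(13+1) = 0.929.
Difference = 0.929 − 1.000 = -0.071.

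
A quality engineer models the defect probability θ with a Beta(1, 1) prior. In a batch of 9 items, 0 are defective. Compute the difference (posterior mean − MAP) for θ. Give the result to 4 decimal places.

0.0909

Posterior: Beta(1+0, 1+9) = Beta(1, 10).
Since α = 1 ≤ 1 and β > 1, the Beta density is monotone decreasing on [0,1]; the mode is at 0.
Mean = 1/(1+10) = 0.0909.
Difference = 0.0909 − 0.0000 = 0.0909.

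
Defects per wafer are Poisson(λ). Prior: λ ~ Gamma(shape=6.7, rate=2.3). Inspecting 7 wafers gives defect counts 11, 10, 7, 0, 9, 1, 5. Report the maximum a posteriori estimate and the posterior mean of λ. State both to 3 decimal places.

λ_MAP = 5.237, E[λ|data] = 5.344

Σ counts = 43. Posterior: Gamma(shape = 6.7+43 = 49.7, rate = 2.3+7 = 9.3).
Mode = (α−1)/β = 48.7/9.3 = 5.237.
Mean = α/β = 49.7/9.3 = 5.344.
The mean is pulled above the mode by the posterior's right skew.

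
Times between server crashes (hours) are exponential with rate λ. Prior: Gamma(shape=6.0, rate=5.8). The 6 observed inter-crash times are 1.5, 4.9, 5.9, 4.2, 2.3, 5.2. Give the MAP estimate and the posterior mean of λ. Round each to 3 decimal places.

Σ times = 24.0. Posterior: Gamma(shape = 6.0+6 = 12.0, rate = 5.8+24.0 = 29.8).
Mode = (α−1)/β = 11.0/29.8 = 0.369.
Mean = α/β = 12.0/29.8 = 0.403.

λ_MAP = 0.369, E[λ|data] = 0.403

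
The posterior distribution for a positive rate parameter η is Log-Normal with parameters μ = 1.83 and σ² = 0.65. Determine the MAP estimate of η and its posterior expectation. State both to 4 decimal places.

η_MAP = 3.2544, E[η|data] = 8.6279

Mode = exp(μ − σ²) = exp(1.18) = 3.2544.
Mean = exp(μ + σ²/2) = exp(2.155) = 8.6279.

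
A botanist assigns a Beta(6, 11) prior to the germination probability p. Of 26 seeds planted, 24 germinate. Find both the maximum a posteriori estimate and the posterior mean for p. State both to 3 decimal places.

p_MAP = 0.707, E[p|data] = 0.698

Posterior: Beta(6+24, 11+2) = Beta(30, 13).
Mode = (30−1)/(30+13−2) = 29/41 = 0.707.
Mean = 30/(30+13) = 30/43 = 0.698.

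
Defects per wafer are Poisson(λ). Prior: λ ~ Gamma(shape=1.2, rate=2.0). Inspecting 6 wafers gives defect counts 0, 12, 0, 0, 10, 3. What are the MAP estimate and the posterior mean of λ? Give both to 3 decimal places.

MAP = 3.150; posterior mean = 3.275

Σ counts = 25. Posterior: Gamma(shape = 1.2+25 = 26.2, rate = 2.0+6 = 8.0).
Mode = (α−1)/β = 25.2/8.0 = 3.150.
Mean = α/β = 26.2/8.0 = 3.275.
The posterior is right-skewed, so the mean exceeds the mode.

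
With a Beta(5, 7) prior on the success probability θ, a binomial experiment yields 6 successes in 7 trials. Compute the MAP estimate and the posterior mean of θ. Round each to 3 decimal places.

MAP: 0.588. Posterior mean: 0.579.

Posterior: Beta(5+6, 7+1) = Beta(11, 8).
Mode = (11−1)/(11+8−2) = 10/17 = 0.588.
Mean = 11/(11+8) = 11/19 = 0.579.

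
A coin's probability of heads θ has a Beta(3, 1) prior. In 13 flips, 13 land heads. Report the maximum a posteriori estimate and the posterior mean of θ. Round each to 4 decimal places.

θ_MAP = 1.0000, E[θ|data] = 0.9412

Posterior: Beta(3+13, 1+0) = Beta(16, 1).
Since β = 1 ≤ 1 and α > 1, the Beta density is monotone increasing on [0,1]; the mode is at 1.
Mean = 16/(16+1) = 0.9412.
Mode > mean: the posterior has a left tail.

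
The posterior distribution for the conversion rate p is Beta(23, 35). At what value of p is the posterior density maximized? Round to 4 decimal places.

Mode = (23−1)/(23+35−2) = 22/56 = 0.3929.
Mean = 23/(23+35) = 23/58 = 0.3966.
This is the posterior mode — the MAP estimate.

0.3929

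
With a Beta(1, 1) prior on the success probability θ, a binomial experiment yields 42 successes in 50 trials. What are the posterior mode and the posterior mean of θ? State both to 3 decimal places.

Posterior: Beta(1+42, 1+8) = Beta(43, 9).
Mode = (43−1)/(43+9−2) = 42/50 = 0.840.
With a flat prior the MAP equals the MLE, 42/50.
Mean = 43/(43+9) = 43/52 = 0.827.

MAP = 0.840; posterior mean = 0.827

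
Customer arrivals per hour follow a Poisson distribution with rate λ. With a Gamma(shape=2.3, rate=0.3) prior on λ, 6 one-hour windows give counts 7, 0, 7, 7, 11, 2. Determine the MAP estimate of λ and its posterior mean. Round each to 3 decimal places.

Σ counts = 34. Posterior: Gamma(shape = 2.3+34 = 36.3, rate = 0.3+6 = 6.3).
Mode = (α−1)/β = 35.3/6.3 = 5.603.
Mean = α/β = 36.3/6.3 = 5.762.

MAP = 5.603; posterior mean = 5.762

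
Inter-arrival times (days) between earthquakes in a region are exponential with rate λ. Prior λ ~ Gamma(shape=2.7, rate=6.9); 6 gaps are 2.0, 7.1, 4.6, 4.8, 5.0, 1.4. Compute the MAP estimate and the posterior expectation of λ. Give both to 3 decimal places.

Σ times = 24.9. Posterior: Gamma(shape = 2.7+6 = 8.7, rate = 6.9+24.9 = 31.8).
Mode = (α−1)/β = 7.7/31.8 = 0.242.
Mean = α/β = 8.7/31.8 = 0.274.
Right-skewed posterior ⇒ mode < mean.

MAP estimate = 0.242, posterior expectation = 0.274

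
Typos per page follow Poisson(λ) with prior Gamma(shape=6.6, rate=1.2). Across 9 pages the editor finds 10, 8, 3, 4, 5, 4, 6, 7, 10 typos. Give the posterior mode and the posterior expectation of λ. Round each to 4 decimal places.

MAP = 6.1373, posterior mean = 6.2353

Σ counts = 57. Posterior: Gamma(shape = 6.6+57 = 63.6, rate = 1.2+9 = 10.2).
Mode = (α−1)/β = 62.6/10.2 = 6.1373.
Mean = α/β = 63.6/10.2 = 6.2353.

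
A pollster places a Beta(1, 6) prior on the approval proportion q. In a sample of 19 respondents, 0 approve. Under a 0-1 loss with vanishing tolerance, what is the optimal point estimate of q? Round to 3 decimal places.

Posterior: Beta(1+0, 6+19) = Beta(1, 25).
Since α = 1 ≤ 1 and β > 1, the Beta density is monotone decreasing on [0,1]; the mode is at 0.
Mean = 1/(1+25) = 0.038.
This is the posterior mode — the MAP estimate.

0.000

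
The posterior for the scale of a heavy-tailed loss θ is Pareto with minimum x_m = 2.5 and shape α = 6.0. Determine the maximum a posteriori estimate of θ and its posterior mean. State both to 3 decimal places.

MAP = 2.500; posterior mean = 3.000

The Pareto density is strictly decreasing on [x_m, ∞), so the mode is x_m = 2.500.
Mean = α·x_m/(α−1) = 6.0·2.5/5.0 = 3.000.
The posterior is right-skewed, so the mean exceeds the mode.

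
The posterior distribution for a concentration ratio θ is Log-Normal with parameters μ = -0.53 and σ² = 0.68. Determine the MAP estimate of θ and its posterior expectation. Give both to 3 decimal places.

MAP: 0.298. Posterior mean: 0.827.

Mode = exp(μ − σ²) = exp(-1.21) = 0.298.
Mean = exp(μ + σ²/2) = exp(-0.190) = 0.827.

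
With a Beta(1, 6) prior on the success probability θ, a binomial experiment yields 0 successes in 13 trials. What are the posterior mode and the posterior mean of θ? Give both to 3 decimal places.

θ_MAP = 0.000, E[θ|data] = 0.050

Posterior: Beta(1+0, 6+13) = Beta(1, 19).
Since α = 1 ≤ 1 and β > 1, the Beta density is monotone decreasing on [0,1]; the mode is at 0.
Mean = 1/(1+19) = 0.050.
Mean > mode: the posterior has a right tail.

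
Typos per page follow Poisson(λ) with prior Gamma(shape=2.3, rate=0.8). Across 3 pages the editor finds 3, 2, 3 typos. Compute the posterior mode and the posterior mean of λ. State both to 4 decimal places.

posterior mode = 2.4474, posterior mean = 2.7105

Σ counts = 8. Posterior: Gamma(shape = 2.3+8 = 10.3, rate = 0.8+3 = 3.8).
Mode = (α−1)/β = 9.3/3.8 = 2.4474.
Mean = α/β = 10.3/3.8 = 2.7105.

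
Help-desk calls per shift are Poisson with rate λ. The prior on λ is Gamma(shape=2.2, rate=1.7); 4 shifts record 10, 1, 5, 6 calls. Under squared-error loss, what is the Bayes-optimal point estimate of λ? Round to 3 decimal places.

4.246

Σ counts = 22. Posterior: Gamma(shape = 2.2+22 = 24.2, rate = 1.7+4 = 5.7).
Mode = (α−1)/β = 23.2/5.7 = 4.070.
Mean = α/β = 24.2/5.7 = 4.246.
Squared-error loss ⇒ the optimal estimator is the posterior mean.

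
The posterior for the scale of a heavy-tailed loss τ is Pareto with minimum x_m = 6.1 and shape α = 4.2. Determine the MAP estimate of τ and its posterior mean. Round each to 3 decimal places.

τ_MAP = 6.100, E[τ|data] = 8.006

The Pareto density is strictly decreasing on [x_m, ∞), so the mode is x_m = 6.100.
Mean = α·x_m/(α−1) = 4.2·6.1/3.2 = 8.006.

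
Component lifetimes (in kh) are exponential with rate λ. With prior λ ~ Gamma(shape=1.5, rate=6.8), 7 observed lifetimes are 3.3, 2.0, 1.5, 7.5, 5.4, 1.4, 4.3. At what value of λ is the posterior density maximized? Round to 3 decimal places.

0.233

Σ times = 25.4. Posterior: Gamma(shape = 1.5+7 = 8.5, rate = 6.8+25.4 = 32.2).
Mode = (α−1)/β = 7.5/32.2 = 0.233.
Mean = α/β = 8.5/32.2 = 0.264.
This is the posterior mode — the MAP estimate.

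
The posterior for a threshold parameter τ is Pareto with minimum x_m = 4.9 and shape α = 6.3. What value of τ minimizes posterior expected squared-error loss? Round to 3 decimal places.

The Pareto density is strictly decreasing on [x_m, ∞), so the mode is x_m = 4.900.
Mean = α·x_m/(α−1) = 6.3·4.9/5.3 = 5.825.
Squared-error loss ⇒ the optimal estimator is the posterior mean.

5.825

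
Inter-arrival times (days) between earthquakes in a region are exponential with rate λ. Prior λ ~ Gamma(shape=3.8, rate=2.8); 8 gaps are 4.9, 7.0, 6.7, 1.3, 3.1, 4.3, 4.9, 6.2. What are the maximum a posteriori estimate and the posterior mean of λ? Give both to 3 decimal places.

Σ times = 38.4. Posterior: Gamma(shape = 3.8+8 = 11.8, rate = 2.8+38.4 = 41.2).
Mode = (α−1)/β = 10.8/41.2 = 0.262.
Mean = α/β = 11.8/41.2 = 0.286.

λ_MAP = 0.262, E[λ|data] = 0.286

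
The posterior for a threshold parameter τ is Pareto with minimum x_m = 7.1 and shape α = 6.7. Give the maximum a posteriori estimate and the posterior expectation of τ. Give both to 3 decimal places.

The Pareto density is strictly decreasing on [x_m, ∞), so the mode is x_m = 7.100.
Mean = α·x_m/(α−1) = 6.7·7.1/5.7 = 8.346.

MAP = 7.100; posterior mean = 8.346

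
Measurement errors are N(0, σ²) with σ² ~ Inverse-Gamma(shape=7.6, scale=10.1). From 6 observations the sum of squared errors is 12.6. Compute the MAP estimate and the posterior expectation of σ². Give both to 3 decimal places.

σ²_MAP = 1.414, E[σ²|data] = 1.708

Posterior: Inverse-Gamma(shape = 7.6+6/2 = 10.6, scale = 10.1+12.6/2 = 16.4).
Mode = β/(α+1) = 16.4/11.6 = 1.414.
Mean = β/(α−1) = 16.4/9.6 = 1.708.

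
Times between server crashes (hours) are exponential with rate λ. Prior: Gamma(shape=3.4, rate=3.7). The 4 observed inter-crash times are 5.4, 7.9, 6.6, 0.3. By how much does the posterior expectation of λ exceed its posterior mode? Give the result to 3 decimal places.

0.042

Σ times = 20.2. Posterior: Gamma(shape = 3.4+4 = 7.4, rate = 3.7+20.2 = 23.9).
Mode = (α−1)/β = 6.4/23.9 = 0.268.
Mean = α/β = 7.4/23.9 = 0.310.
Difference = 0.310 − 0.268 = 0.042.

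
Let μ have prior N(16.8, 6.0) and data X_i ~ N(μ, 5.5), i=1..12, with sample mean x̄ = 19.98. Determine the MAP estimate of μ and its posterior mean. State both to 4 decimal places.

Posterior for μ is Normal. Precision-weighted mean: (1/6.0·16.8 + 12/5.5·19.98) / (1/6.0 + 12/5.5) = 19.7543.
A Normal posterior is symmetric, so mode = mean.

MAP estimate = 19.7543, posterior mean = 19.7543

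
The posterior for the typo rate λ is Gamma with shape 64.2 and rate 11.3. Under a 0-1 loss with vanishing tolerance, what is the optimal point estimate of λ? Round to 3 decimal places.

Mode = (α−1)/β = 63.2/11.3 = 5.593.
Mean = α/β = 64.2/11.3 = 5.681.
This is the posterior mode — the MAP estimate.

5.593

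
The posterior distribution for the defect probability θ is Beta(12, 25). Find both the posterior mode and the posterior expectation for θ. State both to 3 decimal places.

posterior mode = 0.314, posterior expectation = 0.324

Mode = (12−1)/(12+25−2) = 11/35 = 0.314.
Mean = 12/(12+25) = 12/37 = 0.324.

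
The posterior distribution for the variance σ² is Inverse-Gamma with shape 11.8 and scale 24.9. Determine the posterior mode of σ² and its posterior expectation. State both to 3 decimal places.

posterior mode = 1.945, posterior expectation = 2.306

Mode = β/(α+1) = 24.9/12.8 = 1.945.
Mean = β/(α−1) = 24.9/10.8 = 2.306.
Mean > mode: the posterior has a right tail.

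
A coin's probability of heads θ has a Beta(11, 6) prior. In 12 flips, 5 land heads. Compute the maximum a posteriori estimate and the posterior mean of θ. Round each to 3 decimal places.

MAP = 0.556; posterior mean = 0.552

Posterior: Beta(11+5, 6+7) = Beta(16, 13).
Mode = (16−1)/(16+13−2) = 15/27 = 0.556.
Mean = 16/(16+13) = 16/29 = 0.552.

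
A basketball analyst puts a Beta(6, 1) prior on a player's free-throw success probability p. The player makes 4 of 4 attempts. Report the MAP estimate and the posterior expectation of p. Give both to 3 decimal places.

MAP: 1.000. Posterior mean: 0.909.

Posterior: Beta(6+4, 1+0) = Beta(10, 1).
Since β = 1 ≤ 1 and α > 1, the Beta density is monotone increasing on [0,1]; the mode is at 1.
Mean = 10/(10+1) = 0.909.
Left-skewed posterior ⇒ mean < mode.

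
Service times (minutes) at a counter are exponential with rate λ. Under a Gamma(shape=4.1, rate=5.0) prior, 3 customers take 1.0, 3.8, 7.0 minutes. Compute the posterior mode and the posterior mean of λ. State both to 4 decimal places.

Σ times = 11.8. Posterior: Gamma(shape = 4.1+3 = 7.1, rate = 5.0+11.8 = 16.8).
Mode = (α−1)/β = 6.1/16.8 = 0.3631.
Mean = α/β = 7.1/16.8 = 0.4226.
Mean > mode: the posterior has a right tail.

MAP = 0.3631, posterior mean = 0.4226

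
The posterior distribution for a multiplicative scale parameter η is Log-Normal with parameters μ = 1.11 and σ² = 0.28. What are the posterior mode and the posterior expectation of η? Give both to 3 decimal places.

η_MAP = 2.293, E[η|data] = 3.490

Mode = exp(μ − σ²) = exp(0.83) = 2.293.
Mean = exp(μ + σ²/2) = exp(1.250) = 3.490.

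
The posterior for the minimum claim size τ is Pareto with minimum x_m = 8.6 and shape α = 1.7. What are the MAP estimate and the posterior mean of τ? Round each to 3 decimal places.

The Pareto density is strictly decreasing on [x_m, ∞), so the mode is x_m = 8.600.
Mean = α·x_m/(α−1) = 1.7·8.6/0.7 = 20.886.

MAP = 8.600, posterior mean = 20.886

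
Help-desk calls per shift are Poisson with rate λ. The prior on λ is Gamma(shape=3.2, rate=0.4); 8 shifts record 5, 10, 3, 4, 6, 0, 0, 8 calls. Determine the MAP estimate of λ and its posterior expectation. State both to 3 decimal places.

Σ counts = 36. Posterior: Gamma(shape = 3.2+36 = 39.2, rate = 0.4+8 = 8.4).
Mode = (α−1)/β = 38.2/8.4 = 4.548.
Mean = α/β = 39.2/8.4 = 4.667.

MAP = 4.548, posterior mean = 4.667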